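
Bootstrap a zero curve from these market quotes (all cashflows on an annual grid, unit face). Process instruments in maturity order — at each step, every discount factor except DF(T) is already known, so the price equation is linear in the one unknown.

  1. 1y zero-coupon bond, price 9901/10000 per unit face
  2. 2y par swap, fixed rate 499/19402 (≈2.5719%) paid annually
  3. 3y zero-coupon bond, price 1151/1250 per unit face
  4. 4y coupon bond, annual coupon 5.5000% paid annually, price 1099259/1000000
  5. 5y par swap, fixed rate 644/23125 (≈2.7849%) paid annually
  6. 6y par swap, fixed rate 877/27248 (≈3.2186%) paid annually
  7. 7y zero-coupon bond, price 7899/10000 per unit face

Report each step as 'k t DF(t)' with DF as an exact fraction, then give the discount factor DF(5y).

step 1 [1y] zero: DF = P = 9901/10000 ≈ 0.990100
step 2 [2y] swap r/1=499/19402: DF=(1 − 499/19402·(0.990100))/(1+499/19402) = 9501/10000 ≈ 0.950100
step 3 [3y] zero: DF = P = 1151/1250 ≈ 0.920800
step 4 [4y] bond c/1=11/200: DF=(1099259/1000000 − 11/200·(0.990100+0.950100+0.920800))/(1+11/200) = 558/625 ≈ 0.892800
step 5 [5y] swap r/1=644/23125: DF=(1 − 644/23125·(0.990100+0.950100+0.920800+0.892800))/(1+644/23125) = 1089/1250 ≈ 0.871200
step 6 [6y] swap r/1=877/27248: DF=(1 − 877/27248·(0.990100+0.950100+0.920800+0.892800+0.871200))/(1+877/27248) = 4123/5000 ≈ 0.824600
step 7 [7y] zero: DF = P = 7899/10000 ≈ 0.789900

1 1 9901/10000
2 2 9501/10000
3 3 1151/1250
4 4 558/625
5 5 1089/1250
6 6 4123/5000
7 7 7899/10000
DF(5y) = 1089/1250 ≈ 0.871200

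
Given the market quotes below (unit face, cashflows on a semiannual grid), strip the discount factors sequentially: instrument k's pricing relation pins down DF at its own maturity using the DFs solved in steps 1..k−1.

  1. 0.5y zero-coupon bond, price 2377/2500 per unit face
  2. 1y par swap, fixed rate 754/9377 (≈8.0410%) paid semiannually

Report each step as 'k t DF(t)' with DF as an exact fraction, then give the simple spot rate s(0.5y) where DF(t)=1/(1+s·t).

step 1 [0.5y] zero: DF = P = 2377/2500 ≈ 0.950800
step 2 [1y] swap r/2=377/9377: DF=(1 − 377/9377·(0.950800))/(1+377/9377) = 4623/5000 ≈ 0.924600

1 1/2 2377/2500
2 1 4623/5000
s(0.5y) = (1/(2377/2500) − 1)/(1/2) = 246/2377 ≈ 10.3492%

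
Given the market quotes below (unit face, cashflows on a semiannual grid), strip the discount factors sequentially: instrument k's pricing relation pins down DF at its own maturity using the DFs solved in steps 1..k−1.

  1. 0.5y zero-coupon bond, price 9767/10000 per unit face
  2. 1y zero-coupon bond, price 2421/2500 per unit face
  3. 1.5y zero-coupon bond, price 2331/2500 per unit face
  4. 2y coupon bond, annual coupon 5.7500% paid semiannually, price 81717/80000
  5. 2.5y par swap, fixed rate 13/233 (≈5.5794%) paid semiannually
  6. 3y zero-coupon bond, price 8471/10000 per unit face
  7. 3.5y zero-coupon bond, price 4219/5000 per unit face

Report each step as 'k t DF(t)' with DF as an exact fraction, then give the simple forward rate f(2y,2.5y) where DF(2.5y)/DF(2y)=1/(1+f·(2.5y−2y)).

step 1 [0.5y] zero: DF = P = 9767/10000 ≈ 0.976700
step 2 [1y] zero: DF = P = 2421/2500 ≈ 0.968400
step 3 [1.5y] zero: DF = P = 2331/2500 ≈ 0.932400
step 4 [2y] bond c/2=23/800: DF=(81717/80000 − 23/800·(0.976700+0.968400+0.932400))/(1+23/800) = 73/80 ≈ 0.912500
step 5 [2.5y] swap r/2=13/466: DF=(1 − 13/466·(0.976700+0.968400+0.932400+0.912500))/(1+13/466) = 87/100 ≈ 0.870000
step 6 [3y] zero: DF = P = 8471/10000 ≈ 0.847100
step 7 [3.5y] zero: DF = P = 4219/5000 ≈ 0.843800

1 1/2 9767/10000
2 1 2421/2500
3 3/2 2331/2500
4 2 73/80
5 5/2 87/100
6 3 8471/10000
7 7/2 4219/5000
f(2y,2.5y) = ((73/80)/(87/100) − 1)/(1/2) = 17/174 ≈ 9.7701%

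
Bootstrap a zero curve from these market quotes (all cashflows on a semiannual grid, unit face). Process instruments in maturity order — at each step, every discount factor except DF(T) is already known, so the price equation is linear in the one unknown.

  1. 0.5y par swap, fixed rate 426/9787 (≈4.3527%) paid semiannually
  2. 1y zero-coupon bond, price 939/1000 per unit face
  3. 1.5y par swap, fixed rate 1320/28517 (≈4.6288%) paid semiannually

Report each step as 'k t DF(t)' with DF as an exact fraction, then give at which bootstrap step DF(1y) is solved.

step 1 [0.5y] swap r/2=213/9787: DF=(1 − 213/9787·(0))/(1+213/9787) = 9787/10000 ≈ 0.978700
step 2 [1y] zero: DF = P = 939/1000 ≈ 0.939000
step 3 [1.5y] swap r/2=660/28517: DF=(1 − 660/28517·(0.978700+0.939000))/(1+660/28517) = 467/500 ≈ 0.934000

1 1/2 9787/10000
2 1 939/1000
3 3/2 467/500
DF(1y) is solved at step 2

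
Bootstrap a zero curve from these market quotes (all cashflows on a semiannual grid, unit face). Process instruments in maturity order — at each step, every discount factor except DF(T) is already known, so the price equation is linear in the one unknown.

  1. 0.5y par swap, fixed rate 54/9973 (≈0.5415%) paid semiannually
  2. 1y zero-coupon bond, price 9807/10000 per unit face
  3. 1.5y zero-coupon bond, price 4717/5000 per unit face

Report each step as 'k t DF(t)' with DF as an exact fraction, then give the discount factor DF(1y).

step 1 [0.5y] swap r/2=27/9973: DF=(1 − 27/9973·(0))/(1+27/9973) = 9973/10000 ≈ 0.997300
step 2 [1y] zero: DF = P = 9807/10000 ≈ 0.980700
step 3 [1.5y] zero: DF = P = 4717/5000 ≈ 0.943400

1 1/2 9973/10000
2 1 9807/10000
3 3/2 4717/5000
DF(1y) = 9807/10000 ≈ 0.980700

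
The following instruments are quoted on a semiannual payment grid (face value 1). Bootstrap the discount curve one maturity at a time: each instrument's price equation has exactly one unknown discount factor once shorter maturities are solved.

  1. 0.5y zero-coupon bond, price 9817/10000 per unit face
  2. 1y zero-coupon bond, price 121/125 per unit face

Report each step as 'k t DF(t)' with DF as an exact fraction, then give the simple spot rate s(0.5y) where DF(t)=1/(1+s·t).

1 1/2 9817/10000
2 1 121/125
s(0.5y) = (1/(9817/10000) − 1)/(1/2) = 366/9817 ≈ 3.7282%

step 1 [0.5y] zero: DF = P = 9817/10000 ≈ 0.981700
step 2 [1y] zero: DF = P = 121/125 ≈ 0.968000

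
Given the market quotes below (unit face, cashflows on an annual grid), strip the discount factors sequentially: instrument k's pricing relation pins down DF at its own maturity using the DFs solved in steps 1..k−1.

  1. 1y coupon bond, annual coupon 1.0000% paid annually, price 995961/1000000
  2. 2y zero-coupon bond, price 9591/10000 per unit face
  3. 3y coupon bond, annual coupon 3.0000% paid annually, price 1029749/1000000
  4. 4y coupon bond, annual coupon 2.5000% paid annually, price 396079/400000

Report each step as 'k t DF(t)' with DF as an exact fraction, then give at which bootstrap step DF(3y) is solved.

step 1 [1y] bond c/1=1/100: DF=(995961/1000000 − 1/100·(0))/(1+1/100) = 9861/10000 ≈ 0.986100
step 2 [2y] zero: DF = P = 9591/10000 ≈ 0.959100
step 3 [3y] bond c/1=3/100: DF=(1029749/1000000 − 3/100·(0.986100+0.959100))/(1+3/100) = 9431/10000 ≈ 0.943100
step 4 [4y] bond c/1=1/40: DF=(396079/400000 − 1/40·(0.986100+0.959100+0.943100))/(1+1/40) = 2239/2500 ≈ 0.895600

1 1 9861/10000
2 2 9591/10000
3 3 9431/10000
4 4 2239/2500
DF(3y) is solved at step 3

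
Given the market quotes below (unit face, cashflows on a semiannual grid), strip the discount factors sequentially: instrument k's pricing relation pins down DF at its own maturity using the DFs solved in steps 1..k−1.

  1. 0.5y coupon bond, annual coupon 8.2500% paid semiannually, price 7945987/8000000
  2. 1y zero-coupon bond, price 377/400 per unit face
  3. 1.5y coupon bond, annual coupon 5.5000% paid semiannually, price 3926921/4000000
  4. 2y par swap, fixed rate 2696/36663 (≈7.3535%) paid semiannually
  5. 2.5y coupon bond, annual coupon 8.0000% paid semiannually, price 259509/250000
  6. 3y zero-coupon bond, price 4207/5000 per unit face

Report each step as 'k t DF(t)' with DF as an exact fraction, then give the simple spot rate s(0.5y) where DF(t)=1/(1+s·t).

step 1 [0.5y] bond c/2=33/800: DF=(7945987/8000000 − 33/800·(0))/(1+33/800) = 9539/10000 ≈ 0.953900
step 2 [1y] zero: DF = P = 377/400 ≈ 0.942500
step 3 [1.5y] bond c/2=11/400: DF=(3926921/4000000 − 11/400·(0.953900+0.942500))/(1+11/400) = 9047/10000 ≈ 0.904700
step 4 [2y] swap r/2=1348/36663: DF=(1 − 1348/36663·(0.953900+0.942500+0.904700))/(1+1348/36663) = 2163/2500 ≈ 0.865200
step 5 [2.5y] bond c/2=1/25: DF=(259509/250000 − 1/25·(0.953900+0.942500+0.904700+0.865200))/(1+1/25) = 8571/10000 ≈ 0.857100
step 6 [3y] zero: DF = P = 4207/5000 ≈ 0.841400

1 1/2 9539/10000
2 1 377/400
3 3/2 9047/10000
4 2 2163/2500
5 5/2 8571/10000
6 3 4207/5000
s(0.5y) = (1/(9539/10000) − 1)/(1/2) = 922/9539 ≈ 9.6656%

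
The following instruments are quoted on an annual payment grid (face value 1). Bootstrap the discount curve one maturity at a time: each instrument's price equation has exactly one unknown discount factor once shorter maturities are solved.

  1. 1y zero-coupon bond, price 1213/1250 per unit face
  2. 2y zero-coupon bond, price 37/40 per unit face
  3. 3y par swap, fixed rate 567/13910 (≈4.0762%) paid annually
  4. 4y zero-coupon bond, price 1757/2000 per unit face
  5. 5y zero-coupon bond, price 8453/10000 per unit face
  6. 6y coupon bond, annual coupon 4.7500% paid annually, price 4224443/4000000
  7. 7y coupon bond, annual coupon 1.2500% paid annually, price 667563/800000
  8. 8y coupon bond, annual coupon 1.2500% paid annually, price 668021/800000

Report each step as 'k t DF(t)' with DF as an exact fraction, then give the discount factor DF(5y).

1 1 1213/1250
2 2 37/40
3 3 4433/5000
4 4 1757/2000
5 5 8453/10000
6 6 8039/10000
7 7 3793/5000
8 8 3749/5000
DF(5y) = 8453/10000 ≈ 0.845300

step 1 [1y] zero: DF = P = 1213/1250 ≈ 0.970400
step 2 [2y] zero: DF = P = 37/40 ≈ 0.925000
step 3 [3y] swap r/1=567/13910: DF=(1 − 567/13910·(0.970400+0.925000))/(1+567/13910) = 4433/5000 ≈ 0.886600
step 4 [4y] zero: DF = P = 1757/2000 ≈ 0.878500
step 5 [5y] zero: DF = P = 8453/10000 ≈ 0.845300
step 6 [6y] bond c/1=19/400: DF=(4224443/4000000 − 19/400·(0.970400+0.925000+0.886600+0.878500+0.845300))/(1+19/400) = 8039/10000 ≈ 0.803900
step 7 [7y] bond c/1=1/80: DF=(667563/800000 − 1/80·(0.970400+0.925000+0.886600+0.878500+0.845300+0.803900))/(1+1/80) = 3793/5000 ≈ 0.758600
step 8 [8y] bond c/1=1/80: DF=(668021/800000 − 1/80·(0.970400+0.925000+0.886600+0.878500+0.845300+0.803900+0.758600))/(1+1/80) = 3749/5000 ≈ 0.749800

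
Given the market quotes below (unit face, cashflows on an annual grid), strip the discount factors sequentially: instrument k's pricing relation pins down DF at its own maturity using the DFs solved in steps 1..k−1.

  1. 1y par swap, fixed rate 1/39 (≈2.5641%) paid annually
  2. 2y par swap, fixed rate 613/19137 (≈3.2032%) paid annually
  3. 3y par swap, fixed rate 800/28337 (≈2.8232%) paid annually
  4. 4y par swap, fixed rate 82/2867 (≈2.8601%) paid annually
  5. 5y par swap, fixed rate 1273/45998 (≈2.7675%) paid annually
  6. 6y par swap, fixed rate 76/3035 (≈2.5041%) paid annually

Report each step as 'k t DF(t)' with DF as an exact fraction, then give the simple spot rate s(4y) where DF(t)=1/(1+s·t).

1 1 39/40
2 2 9387/10000
3 3 23/25
4 4 4467/5000
5 5 8727/10000
6 6 1079/1250
s(4y) = (1/(4467/5000) − 1)/(4) = 533/17868 ≈ 2.9830%

step 1 [1y] swap r/1=1/39: DF=(1 − 1/39·(0))/(1+1/39) = 39/40 ≈ 0.975000
step 2 [2y] swap r/1=613/19137: DF=(1 − 613/19137·(0.975000))/(1+613/19137) = 9387/10000 ≈ 0.938700
step 3 [3y] swap r/1=800/28337: DF=(1 − 800/28337·(0.975000+0.938700))/(1+800/28337) = 23/25 ≈ 0.920000
step 4 [4y] swap r/1=82/2867: DF=(1 − 82/2867·(0.975000+0.938700+0.920000))/(1+82/2867) = 4467/5000 ≈ 0.893400
step 5 [5y] swap r/1=1273/45998: DF=(1 − 1273/45998·(0.975000+0.938700+0.920000+0.893400))/(1+1273/45998) = 8727/10000 ≈ 0.872700
step 6 [6y] swap r/1=76/3035: DF=(1 − 76/3035·(0.975000+0.938700+0.920000+0.893400+0.872700))/(1+76/3035) = 1079/1250 ≈ 0.863200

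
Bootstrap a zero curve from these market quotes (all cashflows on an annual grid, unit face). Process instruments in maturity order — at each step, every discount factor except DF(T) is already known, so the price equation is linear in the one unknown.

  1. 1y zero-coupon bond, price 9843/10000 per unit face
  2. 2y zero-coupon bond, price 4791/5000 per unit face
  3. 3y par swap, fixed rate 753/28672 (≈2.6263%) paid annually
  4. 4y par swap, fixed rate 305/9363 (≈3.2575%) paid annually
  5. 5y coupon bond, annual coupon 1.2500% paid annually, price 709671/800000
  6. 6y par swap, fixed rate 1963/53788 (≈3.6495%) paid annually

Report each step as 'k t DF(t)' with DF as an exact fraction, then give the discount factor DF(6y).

1 1 9843/10000
2 2 4791/5000
3 3 9247/10000
4 4 439/500
5 5 8299/10000
6 6 8037/10000
DF(6y) = 8037/10000 ≈ 0.803700

step 1 [1y] zero: DF = P = 9843/10000 ≈ 0.984300
step 2 [2y] zero: DF = P = 4791/5000 ≈ 0.958200
step 3 [3y] swap r/1=753/28672: DF=(1 − 753/28672·(0.984300+0.958200))/(1+753/28672) = 9247/10000 ≈ 0.924700
step 4 [4y] swap r/1=305/9363: DF=(1 − 305/9363·(0.984300+0.958200+0.924700))/(1+305/9363) = 439/500 ≈ 0.878000
step 5 [5y] bond c/1=1/80: DF=(709671/800000 − 1/80·(0.984300+0.958200+0.924700+0.878000))/(1+1/80) = 8299/10000 ≈ 0.829900
step 6 [6y] swap r/1=1963/53788: DF=(1 − 1963/53788·(0.984300+0.958200+0.924700+0.878000+0.829900))/(1+1963/53788) = 8037/10000 ≈ 0.803700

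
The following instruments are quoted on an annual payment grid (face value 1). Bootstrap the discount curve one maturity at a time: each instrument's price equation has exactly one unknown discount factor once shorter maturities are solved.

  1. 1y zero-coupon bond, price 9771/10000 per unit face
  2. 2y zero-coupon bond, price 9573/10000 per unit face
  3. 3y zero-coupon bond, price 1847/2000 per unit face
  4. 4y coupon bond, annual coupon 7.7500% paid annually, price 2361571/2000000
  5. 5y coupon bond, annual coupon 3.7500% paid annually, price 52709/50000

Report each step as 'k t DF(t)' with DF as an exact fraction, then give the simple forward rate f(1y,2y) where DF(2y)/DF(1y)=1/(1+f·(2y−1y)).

1 1 9771/10000
2 2 9573/10000
3 3 1847/2000
4 4 8903/10000
5 5 4403/5000
f(1y,2y) = ((9771/10000)/(9573/10000) − 1)/(1) = 66/3191 ≈ 2.0683%

step 1 [1y] zero: DF = P = 9771/10000 ≈ 0.977100
step 2 [2y] zero: DF = P = 9573/10000 ≈ 0.957300
step 3 [3y] zero: DF = P = 1847/2000 ≈ 0.923500
step 4 [4y] bond c/1=31/400: DF=(2361571/2000000 − 31/400·(0.977100+0.957300+0.923500))/(1+31/400) = 8903/10000 ≈ 0.890300
step 5 [5y] bond c/1=3/80: DF=(52709/50000 − 3/80·(0.977100+0.957300+0.923500+0.890300))/(1+3/80) = 4403/5000 ≈ 0.880600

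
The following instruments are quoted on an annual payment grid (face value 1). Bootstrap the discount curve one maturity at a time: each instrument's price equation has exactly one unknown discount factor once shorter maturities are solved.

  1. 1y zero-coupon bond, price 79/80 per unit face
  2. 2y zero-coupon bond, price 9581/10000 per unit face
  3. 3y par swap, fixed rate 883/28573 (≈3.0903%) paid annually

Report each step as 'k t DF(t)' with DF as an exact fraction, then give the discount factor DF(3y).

1 1 79/80
2 2 9581/10000
3 3 9117/10000
DF(3y) = 9117/10000 ≈ 0.911700

step 1 [1y] zero: DF = P = 79/80 ≈ 0.987500
step 2 [2y] zero: DF = P = 9581/10000 ≈ 0.958100
step 3 [3y] swap r/1=883/28573: DF=(1 − 883/28573·(0.987500+0.958100))/(1+883/28573) = 9117/10000 ≈ 0.911700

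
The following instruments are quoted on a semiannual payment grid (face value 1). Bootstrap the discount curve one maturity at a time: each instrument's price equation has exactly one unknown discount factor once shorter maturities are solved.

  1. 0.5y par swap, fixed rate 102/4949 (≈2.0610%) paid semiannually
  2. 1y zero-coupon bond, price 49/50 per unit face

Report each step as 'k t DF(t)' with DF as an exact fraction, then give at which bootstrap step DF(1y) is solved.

step 1 [0.5y] swap r/2=51/4949: DF=(1 − 51/4949·(0))/(1+51/4949) = 4949/5000 ≈ 0.989800
step 2 [1y] zero: DF = P = 49/50 ≈ 0.980000

1 1/2 4949/5000
2 1 49/50
DF(1y) is solved at step 2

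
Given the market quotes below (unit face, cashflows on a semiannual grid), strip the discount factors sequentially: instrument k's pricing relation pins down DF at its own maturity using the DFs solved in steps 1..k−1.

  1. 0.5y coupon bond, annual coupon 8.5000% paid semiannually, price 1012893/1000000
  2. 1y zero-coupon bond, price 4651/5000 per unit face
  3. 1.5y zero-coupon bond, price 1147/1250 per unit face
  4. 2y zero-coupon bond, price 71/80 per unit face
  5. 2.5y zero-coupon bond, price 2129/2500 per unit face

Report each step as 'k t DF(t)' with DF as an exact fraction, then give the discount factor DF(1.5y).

1 1/2 2429/2500
2 1 4651/5000
3 3/2 1147/1250
4 2 71/80
5 5/2 2129/2500
DF(1.5y) = 1147/1250 ≈ 0.917600

step 1 [0.5y] bond c/2=17/400: DF=(1012893/1000000 − 17/400·(0))/(1+17/400) = 2429/2500 ≈ 0.971600
step 2 [1y] zero: DF = P = 4651/5000 ≈ 0.930200
step 3 [1.5y] zero: DF = P = 1147/1250 ≈ 0.917600
step 4 [2y] zero: DF = P = 71/80 ≈ 0.887500
step 5 [2.5y] zero: DF = P = 2129/2500 ≈ 0.851600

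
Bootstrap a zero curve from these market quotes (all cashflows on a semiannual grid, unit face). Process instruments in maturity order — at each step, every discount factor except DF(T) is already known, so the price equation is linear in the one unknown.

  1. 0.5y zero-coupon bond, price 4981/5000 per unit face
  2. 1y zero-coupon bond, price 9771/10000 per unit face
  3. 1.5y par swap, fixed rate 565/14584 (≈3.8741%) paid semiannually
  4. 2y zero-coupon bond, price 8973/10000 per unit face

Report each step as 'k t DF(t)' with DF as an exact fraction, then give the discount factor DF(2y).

step 1 [0.5y] zero: DF = P = 4981/5000 ≈ 0.996200
step 2 [1y] zero: DF = P = 9771/10000 ≈ 0.977100
step 3 [1.5y] swap r/2=565/29168: DF=(1 − 565/29168·(0.996200+0.977100))/(1+565/29168) = 1887/2000 ≈ 0.943500
step 4 [2y] zero: DF = P = 8973/10000 ≈ 0.897300

1 1/2 4981/5000
2 1 9771/10000
3 3/2 1887/2000
4 2 8973/10000
DF(2y) = 8973/10000 ≈ 0.897300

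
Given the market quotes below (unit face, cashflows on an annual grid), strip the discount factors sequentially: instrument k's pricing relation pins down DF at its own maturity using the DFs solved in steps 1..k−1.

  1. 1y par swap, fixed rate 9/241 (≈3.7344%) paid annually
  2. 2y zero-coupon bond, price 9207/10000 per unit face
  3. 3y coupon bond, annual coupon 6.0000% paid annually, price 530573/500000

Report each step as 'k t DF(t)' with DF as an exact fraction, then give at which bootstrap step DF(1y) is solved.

step 1 [1y] swap r/1=9/241: DF=(1 − 9/241·(0))/(1+9/241) = 241/250 ≈ 0.964000
step 2 [2y] zero: DF = P = 9207/10000 ≈ 0.920700
step 3 [3y] bond c/1=3/50: DF=(530573/500000 − 3/50·(0.964000+0.920700))/(1+3/50) = 559/625 ≈ 0.894400

1 1 241/250
2 2 9207/10000
3 3 559/625
DF(1y) is solved at step 1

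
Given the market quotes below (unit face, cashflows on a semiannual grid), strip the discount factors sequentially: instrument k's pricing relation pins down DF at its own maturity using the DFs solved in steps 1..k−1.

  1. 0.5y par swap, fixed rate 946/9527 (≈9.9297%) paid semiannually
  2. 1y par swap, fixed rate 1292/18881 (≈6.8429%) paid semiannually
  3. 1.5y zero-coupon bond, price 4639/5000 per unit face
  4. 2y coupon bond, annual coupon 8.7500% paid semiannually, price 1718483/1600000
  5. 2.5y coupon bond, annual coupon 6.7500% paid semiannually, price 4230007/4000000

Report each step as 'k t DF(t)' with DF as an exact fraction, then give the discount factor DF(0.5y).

step 1 [0.5y] swap r/2=473/9527: DF=(1 − 473/9527·(0))/(1+473/9527) = 9527/10000 ≈ 0.952700
step 2 [1y] swap r/2=646/18881: DF=(1 − 646/18881·(0.952700))/(1+646/18881) = 4677/5000 ≈ 0.935400
step 3 [1.5y] zero: DF = P = 4639/5000 ≈ 0.927800
step 4 [2y] bond c/2=7/160: DF=(1718483/1600000 − 7/160·(0.952700+0.935400+0.927800))/(1+7/160) = 911/1000 ≈ 0.911000
step 5 [2.5y] bond c/2=27/800: DF=(4230007/4000000 − 27/800·(0.952700+0.935400+0.927800+0.911000))/(1+27/800) = 9013/10000 ≈ 0.901300

1 1/2 9527/10000
2 1 4677/5000
3 3/2 4639/5000
4 2 911/1000
5 5/2 9013/10000
DF(0.5y) = 9527/10000 ≈ 0.952700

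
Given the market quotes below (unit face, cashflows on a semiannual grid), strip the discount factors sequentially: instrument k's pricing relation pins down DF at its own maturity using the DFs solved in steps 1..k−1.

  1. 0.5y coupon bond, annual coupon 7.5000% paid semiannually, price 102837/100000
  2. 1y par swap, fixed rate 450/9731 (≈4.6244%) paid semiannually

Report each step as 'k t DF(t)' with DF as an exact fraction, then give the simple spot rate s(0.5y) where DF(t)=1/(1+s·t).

1 1/2 1239/1250
2 1 191/200
s(0.5y) = (1/(1239/1250) − 1)/(1/2) = 22/1239 ≈ 1.7756%

step 1 [0.5y] bond c/2=3/80: DF=(102837/100000 − 3/80·(0))/(1+3/80) = 1239/1250 ≈ 0.991200
step 2 [1y] swap r/2=225/9731: DF=(1 − 225/9731·(0.991200))/(1+225/9731) = 191/200 ≈ 0.955000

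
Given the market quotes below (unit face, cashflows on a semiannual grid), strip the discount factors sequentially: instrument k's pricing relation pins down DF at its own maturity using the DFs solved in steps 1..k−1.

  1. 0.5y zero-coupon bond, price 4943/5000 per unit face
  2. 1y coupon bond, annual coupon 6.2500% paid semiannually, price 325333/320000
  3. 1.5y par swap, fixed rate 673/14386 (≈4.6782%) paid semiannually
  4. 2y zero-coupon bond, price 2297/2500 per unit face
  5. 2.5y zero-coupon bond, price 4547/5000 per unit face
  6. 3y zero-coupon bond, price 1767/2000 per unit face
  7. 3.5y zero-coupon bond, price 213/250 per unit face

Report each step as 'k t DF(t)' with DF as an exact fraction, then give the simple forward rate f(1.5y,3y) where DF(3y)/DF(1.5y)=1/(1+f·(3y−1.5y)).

1 1/2 4943/5000
2 1 9559/10000
3 3/2 9327/10000
4 2 2297/2500
5 5/2 4547/5000
6 3 1767/2000
7 7/2 213/250
f(1.5y,3y) = ((9327/10000)/(1767/2000) − 1)/(3/2) = 328/8835 ≈ 3.7125%

step 1 [0.5y] zero: DF = P = 4943/5000 ≈ 0.988600
step 2 [1y] bond c/2=1/32: DF=(325333/320000 − 1/32·(0.988600))/(1+1/32) = 9559/10000 ≈ 0.955900
step 3 [1.5y] swap r/2=673/28772: DF=(1 − 673/28772·(0.988600+0.955900))/(1+673/28772) = 9327/10000 ≈ 0.932700
step 4 [2y] zero: DF = P = 2297/2500 ≈ 0.918800
step 5 [2.5y] zero: DF = P = 4547/5000 ≈ 0.909400
step 6 [3y] zero: DF = P = 1767/2000 ≈ 0.883500
step 7 [3.5y] zero: DF = P = 213/250 ≈ 0.852000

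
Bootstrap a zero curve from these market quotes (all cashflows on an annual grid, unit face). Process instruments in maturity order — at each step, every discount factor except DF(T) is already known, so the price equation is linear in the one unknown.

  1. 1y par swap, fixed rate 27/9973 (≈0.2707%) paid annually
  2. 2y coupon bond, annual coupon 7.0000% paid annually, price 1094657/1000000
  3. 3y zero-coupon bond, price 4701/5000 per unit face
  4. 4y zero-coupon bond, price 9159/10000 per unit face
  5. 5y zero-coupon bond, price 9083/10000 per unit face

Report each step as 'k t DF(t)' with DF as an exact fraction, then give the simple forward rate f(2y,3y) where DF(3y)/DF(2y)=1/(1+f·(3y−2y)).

step 1 [1y] swap r/1=27/9973: DF=(1 − 27/9973·(0))/(1+27/9973) = 9973/10000 ≈ 0.997300
step 2 [2y] bond c/1=7/100: DF=(1094657/1000000 − 7/100·(0.997300))/(1+7/100) = 4789/5000 ≈ 0.957800
step 3 [3y] zero: DF = P = 4701/5000 ≈ 0.940200
step 4 [4y] zero: DF = P = 9159/10000 ≈ 0.915900
step 5 [5y] zero: DF = P = 9083/10000 ≈ 0.908300

1 1 9973/10000
2 2 4789/5000
3 3 4701/5000
4 4 9159/10000
5 5 9083/10000
f(2y,3y) = ((4789/5000)/(4701/5000) − 1)/(1) = 88/4701 ≈ 1.8719%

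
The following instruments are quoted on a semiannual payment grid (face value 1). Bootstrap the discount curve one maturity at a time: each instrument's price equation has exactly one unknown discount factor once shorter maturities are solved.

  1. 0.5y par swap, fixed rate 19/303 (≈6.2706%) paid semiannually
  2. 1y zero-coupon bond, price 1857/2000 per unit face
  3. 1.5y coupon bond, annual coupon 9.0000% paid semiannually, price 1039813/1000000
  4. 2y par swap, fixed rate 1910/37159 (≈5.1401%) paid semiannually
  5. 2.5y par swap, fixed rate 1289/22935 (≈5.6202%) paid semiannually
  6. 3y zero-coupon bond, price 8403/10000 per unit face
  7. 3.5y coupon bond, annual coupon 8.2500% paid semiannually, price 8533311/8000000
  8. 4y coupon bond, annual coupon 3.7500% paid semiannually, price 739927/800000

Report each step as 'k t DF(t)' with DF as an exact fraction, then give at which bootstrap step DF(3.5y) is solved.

step 1 [0.5y] swap r/2=19/606: DF=(1 − 19/606·(0))/(1+19/606) = 606/625 ≈ 0.969600
step 2 [1y] zero: DF = P = 1857/2000 ≈ 0.928500
step 3 [1.5y] bond c/2=9/200: DF=(1039813/1000000 − 9/200·(0.969600+0.928500))/(1+9/200) = 9133/10000 ≈ 0.913300
step 4 [2y] swap r/2=955/37159: DF=(1 − 955/37159·(0.969600+0.928500+0.913300))/(1+955/37159) = 1809/2000 ≈ 0.904500
step 5 [2.5y] swap r/2=1289/45870: DF=(1 − 1289/45870·(0.969600+0.928500+0.913300+0.904500))/(1+1289/45870) = 8711/10000 ≈ 0.871100
step 6 [3y] zero: DF = P = 8403/10000 ≈ 0.840300
step 7 [3.5y] bond c/2=33/800: DF=(8533311/8000000 − 33/800·(0.969600+0.928500+0.913300+0.904500+0.871100+0.840300))/(1+33/800) = 4047/5000 ≈ 0.809400
step 8 [4y] bond c/2=3/160: DF=(739927/800000 − 3/160·(0.969600+0.928500+0.913300+0.904500+0.871100+0.840300+0.809400))/(1+3/160) = 7931/10000 ≈ 0.793100

1 1/2 606/625
2 1 1857/2000
3 3/2 9133/10000
4 2 1809/2000
5 5/2 8711/10000
6 3 8403/10000
7 7/2 4047/5000
8 4 7931/10000
DF(3.5y) is solved at step 7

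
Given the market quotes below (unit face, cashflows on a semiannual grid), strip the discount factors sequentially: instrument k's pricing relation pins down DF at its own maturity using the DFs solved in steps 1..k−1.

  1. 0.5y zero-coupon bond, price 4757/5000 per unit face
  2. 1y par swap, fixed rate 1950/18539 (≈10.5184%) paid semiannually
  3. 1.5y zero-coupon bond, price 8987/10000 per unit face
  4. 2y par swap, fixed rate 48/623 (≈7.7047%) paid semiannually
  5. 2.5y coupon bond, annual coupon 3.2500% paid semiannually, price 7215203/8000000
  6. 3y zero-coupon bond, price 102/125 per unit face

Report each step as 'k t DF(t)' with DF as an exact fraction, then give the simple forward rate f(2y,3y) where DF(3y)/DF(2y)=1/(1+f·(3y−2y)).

step 1 [0.5y] zero: DF = P = 4757/5000 ≈ 0.951400
step 2 [1y] swap r/2=975/18539: DF=(1 − 975/18539·(0.951400))/(1+975/18539) = 361/400 ≈ 0.902500
step 3 [1.5y] zero: DF = P = 8987/10000 ≈ 0.898700
step 4 [2y] swap r/2=24/623: DF=(1 − 24/623·(0.951400+0.902500+0.898700))/(1+24/623) = 538/625 ≈ 0.860800
step 5 [2.5y] bond c/2=13/800: DF=(7215203/8000000 − 13/800·(0.951400+0.902500+0.898700+0.860800))/(1+13/800) = 8297/10000 ≈ 0.829700
step 6 [3y] zero: DF = P = 102/125 ≈ 0.816000

1 1/2 4757/5000
2 1 361/400
3 3/2 8987/10000
4 2 538/625
5 5/2 8297/10000
6 3 102/125
f(2y,3y) = ((538/625)/(102/125) − 1)/(1) = 14/255 ≈ 5.4902%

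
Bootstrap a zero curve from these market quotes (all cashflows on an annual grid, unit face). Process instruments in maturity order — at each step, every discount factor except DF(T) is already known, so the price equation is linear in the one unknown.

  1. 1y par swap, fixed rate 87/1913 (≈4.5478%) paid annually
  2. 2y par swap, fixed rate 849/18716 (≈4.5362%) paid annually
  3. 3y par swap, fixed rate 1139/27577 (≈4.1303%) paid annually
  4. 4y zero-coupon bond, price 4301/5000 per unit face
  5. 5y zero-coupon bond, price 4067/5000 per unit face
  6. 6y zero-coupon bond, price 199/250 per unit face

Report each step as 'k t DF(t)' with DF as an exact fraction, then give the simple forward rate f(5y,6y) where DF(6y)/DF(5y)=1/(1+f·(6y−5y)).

1 1 1913/2000
2 2 9151/10000
3 3 8861/10000
4 4 4301/5000
5 5 4067/5000
6 6 199/250
f(5y,6y) = ((4067/5000)/(199/250) − 1)/(1) = 87/3980 ≈ 2.1859%

step 1 [1y] swap r/1=87/1913: DF=(1 − 87/1913·(0))/(1+87/1913) = 1913/2000 ≈ 0.956500
step 2 [2y] swap r/1=849/18716: DF=(1 − 849/18716·(0.956500))/(1+849/18716) = 9151/10000 ≈ 0.915100
step 3 [3y] swap r/1=1139/27577: DF=(1 − 1139/27577·(0.956500+0.915100))/(1+1139/27577) = 8861/10000 ≈ 0.886100
step 4 [4y] zero: DF = P = 4301/5000 ≈ 0.860200
step 5 [5y] zero: DF = P = 4067/5000 ≈ 0.813400
step 6 [6y] zero: DF = P = 199/250 ≈ 0.796000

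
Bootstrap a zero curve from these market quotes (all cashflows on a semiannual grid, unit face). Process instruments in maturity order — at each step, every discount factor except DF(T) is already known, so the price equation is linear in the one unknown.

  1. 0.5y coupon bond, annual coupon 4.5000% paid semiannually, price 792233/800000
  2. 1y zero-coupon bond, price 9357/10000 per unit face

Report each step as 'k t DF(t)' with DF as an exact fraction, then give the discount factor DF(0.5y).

step 1 [0.5y] bond c/2=9/400: DF=(792233/800000 − 9/400·(0))/(1+9/400) = 1937/2000 ≈ 0.968500
step 2 [1y] zero: DF = P = 9357/10000 ≈ 0.935700

1 1/2 1937/2000
2 1 9357/10000
DF(0.5y) = 1937/2000 ≈ 0.968500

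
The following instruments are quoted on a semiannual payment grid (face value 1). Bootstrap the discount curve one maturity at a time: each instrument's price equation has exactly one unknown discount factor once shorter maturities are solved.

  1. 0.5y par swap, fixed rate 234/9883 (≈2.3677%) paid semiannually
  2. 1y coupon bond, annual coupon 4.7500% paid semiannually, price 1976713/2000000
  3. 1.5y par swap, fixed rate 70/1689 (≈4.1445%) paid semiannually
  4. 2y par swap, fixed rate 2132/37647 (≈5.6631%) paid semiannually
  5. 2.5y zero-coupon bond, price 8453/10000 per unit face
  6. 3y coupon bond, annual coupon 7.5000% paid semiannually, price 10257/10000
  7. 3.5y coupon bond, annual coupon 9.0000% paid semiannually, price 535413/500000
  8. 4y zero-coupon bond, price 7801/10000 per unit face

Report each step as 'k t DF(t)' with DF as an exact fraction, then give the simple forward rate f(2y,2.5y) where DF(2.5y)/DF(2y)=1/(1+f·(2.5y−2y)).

1 1/2 9883/10000
2 1 377/400
3 3/2 1881/2000
4 2 4467/5000
5 5/2 8453/10000
6 3 411/500
7 7/2 1977/2500
8 4 7801/10000
f(2y,2.5y) = ((4467/5000)/(8453/10000) − 1)/(1/2) = 962/8453 ≈ 11.3806%

step 1 [0.5y] swap r/2=117/9883: DF=(1 − 117/9883·(0))/(1+117/9883) = 9883/10000 ≈ 0.988300
step 2 [1y] bond c/2=19/800: DF=(1976713/2000000 − 19/800·(0.988300))/(1+19/800) = 377/400 ≈ 0.942500
step 3 [1.5y] swap r/2=35/1689: DF=(1 − 35/1689·(0.988300+0.942500))/(1+35/1689) = 1881/2000 ≈ 0.940500
step 4 [2y] swap r/2=1066/37647: DF=(1 − 1066/37647·(0.988300+0.942500+0.940500))/(1+1066/37647) = 4467/5000 ≈ 0.893400
step 5 [2.5y] zero: DF = P = 8453/10000 ≈ 0.845300
step 6 [3y] bond c/2=3/80: DF=(10257/10000 − 3/80·(0.988300+0.942500+0.940500+0.893400+0.845300))/(1+3/80) = 411/500 ≈ 0.822000
step 7 [3.5y] bond c/2=9/200: DF=(535413/500000 − 9/200·(0.988300+0.942500+0.940500+0.893400+0.845300+0.822000))/(1+9/200) = 1977/2500 ≈ 0.790800
step 8 [4y] zero: DF = P = 7801/10000 ≈ 0.780100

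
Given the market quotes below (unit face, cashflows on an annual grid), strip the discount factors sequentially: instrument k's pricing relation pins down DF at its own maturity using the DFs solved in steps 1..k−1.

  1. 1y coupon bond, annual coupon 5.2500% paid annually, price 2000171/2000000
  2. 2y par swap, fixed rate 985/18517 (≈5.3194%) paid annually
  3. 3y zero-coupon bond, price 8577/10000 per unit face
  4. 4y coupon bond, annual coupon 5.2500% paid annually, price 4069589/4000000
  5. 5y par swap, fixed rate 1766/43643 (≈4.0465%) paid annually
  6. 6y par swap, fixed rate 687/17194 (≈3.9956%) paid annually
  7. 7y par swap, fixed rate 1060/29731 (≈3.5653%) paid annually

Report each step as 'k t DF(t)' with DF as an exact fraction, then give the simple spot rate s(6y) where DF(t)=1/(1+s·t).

step 1 [1y] bond c/1=21/400: DF=(2000171/2000000 − 21/400·(0))/(1+21/400) = 4751/5000 ≈ 0.950200
step 2 [2y] swap r/1=985/18517: DF=(1 − 985/18517·(0.950200))/(1+985/18517) = 1803/2000 ≈ 0.901500
step 3 [3y] zero: DF = P = 8577/10000 ≈ 0.857700
step 4 [4y] bond c/1=21/400: DF=(4069589/4000000 − 21/400·(0.950200+0.901500+0.857700))/(1+21/400) = 1663/2000 ≈ 0.831500
step 5 [5y] swap r/1=1766/43643: DF=(1 − 1766/43643·(0.950200+0.901500+0.857700+0.831500))/(1+1766/43643) = 4117/5000 ≈ 0.823400
step 6 [6y] swap r/1=687/17194: DF=(1 − 687/17194·(0.950200+0.901500+0.857700+0.831500+0.823400))/(1+687/17194) = 7939/10000 ≈ 0.793900
step 7 [7y] swap r/1=1060/29731: DF=(1 − 1060/29731·(0.950200+0.901500+0.857700+0.831500+0.823400+0.793900))/(1+1060/29731) = 197/250 ≈ 0.788000

1 1 4751/5000
2 2 1803/2000
3 3 8577/10000
4 4 1663/2000
5 5 4117/5000
6 6 7939/10000
7 7 197/250
s(6y) = (1/(7939/10000) − 1)/(6) = 687/15878 ≈ 4.3267%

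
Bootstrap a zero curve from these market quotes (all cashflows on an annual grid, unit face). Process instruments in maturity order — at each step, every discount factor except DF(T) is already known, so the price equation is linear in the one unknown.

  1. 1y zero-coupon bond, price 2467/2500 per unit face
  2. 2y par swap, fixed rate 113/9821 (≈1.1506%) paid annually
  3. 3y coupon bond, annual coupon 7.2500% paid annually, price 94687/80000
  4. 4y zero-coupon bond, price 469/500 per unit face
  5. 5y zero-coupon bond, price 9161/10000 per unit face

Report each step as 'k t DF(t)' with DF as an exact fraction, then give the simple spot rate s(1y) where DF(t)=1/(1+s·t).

1 1 2467/2500
2 2 4887/5000
3 3 2427/2500
4 4 469/500
5 5 9161/10000
s(1y) = (1/(2467/2500) − 1)/(1) = 33/2467 ≈ 1.3377%

step 1 [1y] zero: DF = P = 2467/2500 ≈ 0.986800
step 2 [2y] swap r/1=113/9821: DF=(1 − 113/9821·(0.986800))/(1+113/9821) = 4887/5000 ≈ 0.977400
step 3 [3y] bond c/1=29/400: DF=(94687/80000 − 29/400·(0.986800+0.977400))/(1+29/400) = 2427/2500 ≈ 0.970800
step 4 [4y] zero: DF = P = 469/500 ≈ 0.938000
step 5 [5y] zero: DF = P = 9161/10000 ≈ 0.916100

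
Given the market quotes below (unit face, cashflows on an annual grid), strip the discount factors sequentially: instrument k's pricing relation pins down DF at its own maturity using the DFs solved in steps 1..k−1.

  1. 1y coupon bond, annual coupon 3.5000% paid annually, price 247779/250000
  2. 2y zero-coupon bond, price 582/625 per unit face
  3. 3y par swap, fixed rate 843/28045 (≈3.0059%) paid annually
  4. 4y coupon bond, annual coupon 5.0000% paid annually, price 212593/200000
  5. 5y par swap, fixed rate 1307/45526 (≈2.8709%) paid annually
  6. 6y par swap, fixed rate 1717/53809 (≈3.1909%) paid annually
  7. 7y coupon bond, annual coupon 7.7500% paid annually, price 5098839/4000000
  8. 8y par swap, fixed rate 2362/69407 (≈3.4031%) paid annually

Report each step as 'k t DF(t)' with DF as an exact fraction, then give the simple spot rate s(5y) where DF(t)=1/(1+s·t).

step 1 [1y] bond c/1=7/200: DF=(247779/250000 − 7/200·(0))/(1+7/200) = 1197/1250 ≈ 0.957600
step 2 [2y] zero: DF = P = 582/625 ≈ 0.931200
step 3 [3y] swap r/1=843/28045: DF=(1 − 843/28045·(0.957600+0.931200))/(1+843/28045) = 9157/10000 ≈ 0.915700
step 4 [4y] bond c/1=1/20: DF=(212593/200000 − 1/20·(0.957600+0.931200+0.915700))/(1+1/20) = 2197/2500 ≈ 0.878800
step 5 [5y] swap r/1=1307/45526: DF=(1 − 1307/45526·(0.957600+0.931200+0.915700+0.878800))/(1+1307/45526) = 8693/10000 ≈ 0.869300
step 6 [6y] swap r/1=1717/53809: DF=(1 − 1717/53809·(0.957600+0.931200+0.915700+0.878800+0.869300))/(1+1717/53809) = 8283/10000 ≈ 0.828300
step 7 [7y] bond c/1=31/400: DF=(5098839/4000000 − 31/400·(0.957600+0.931200+0.915700+0.878800+0.869300+0.828300))/(1+31/400) = 199/250 ≈ 0.796000
step 8 [8y] swap r/1=2362/69407: DF=(1 − 2362/69407·(0.957600+0.931200+0.915700+0.878800+0.869300+0.828300+0.796000))/(1+2362/69407) = 3819/5000 ≈ 0.763800

1 1 1197/1250
2 2 582/625
3 3 9157/10000
4 4 2197/2500
5 5 8693/10000
6 6 8283/10000
7 7 199/250
8 8 3819/5000
s(5y) = (1/(8693/10000) − 1)/(5) = 1307/43465 ≈ 3.0070%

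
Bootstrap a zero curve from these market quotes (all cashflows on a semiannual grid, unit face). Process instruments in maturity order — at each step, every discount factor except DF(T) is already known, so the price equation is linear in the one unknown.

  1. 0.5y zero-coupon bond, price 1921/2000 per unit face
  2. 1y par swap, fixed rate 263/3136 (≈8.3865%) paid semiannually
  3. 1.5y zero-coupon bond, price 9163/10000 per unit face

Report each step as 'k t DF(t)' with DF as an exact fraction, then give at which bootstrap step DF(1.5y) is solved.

1 1/2 1921/2000
2 1 9211/10000
3 3/2 9163/10000
DF(1.5y) is solved at step 3

step 1 [0.5y] zero: DF = P = 1921/2000 ≈ 0.960500
step 2 [1y] swap r/2=263/6272: DF=(1 − 263/6272·(0.960500))/(1+263/6272) = 9211/10000 ≈ 0.921100
step 3 [1.5y] zero: DF = P = 9163/10000 ≈ 0.916300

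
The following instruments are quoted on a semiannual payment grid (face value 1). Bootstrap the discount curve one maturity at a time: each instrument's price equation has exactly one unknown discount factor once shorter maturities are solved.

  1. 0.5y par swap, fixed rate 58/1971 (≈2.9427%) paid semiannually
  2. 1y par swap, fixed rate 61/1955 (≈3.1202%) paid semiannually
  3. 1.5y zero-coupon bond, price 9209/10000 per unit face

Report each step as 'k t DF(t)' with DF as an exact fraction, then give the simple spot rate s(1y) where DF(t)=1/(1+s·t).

1 1/2 1971/2000
2 1 1939/2000
3 3/2 9209/10000
s(1y) = (1/(1939/2000) − 1)/(1) = 61/1939 ≈ 3.1460%

step 1 [0.5y] swap r/2=29/1971: DF=(1 − 29/1971·(0))/(1+29/1971) = 1971/2000 ≈ 0.985500
step 2 [1y] swap r/2=61/3910: DF=(1 − 61/3910·(0.985500))/(1+61/3910) = 1939/2000 ≈ 0.969500
step 3 [1.5y] zero: DF = P = 9209/10000 ≈ 0.920900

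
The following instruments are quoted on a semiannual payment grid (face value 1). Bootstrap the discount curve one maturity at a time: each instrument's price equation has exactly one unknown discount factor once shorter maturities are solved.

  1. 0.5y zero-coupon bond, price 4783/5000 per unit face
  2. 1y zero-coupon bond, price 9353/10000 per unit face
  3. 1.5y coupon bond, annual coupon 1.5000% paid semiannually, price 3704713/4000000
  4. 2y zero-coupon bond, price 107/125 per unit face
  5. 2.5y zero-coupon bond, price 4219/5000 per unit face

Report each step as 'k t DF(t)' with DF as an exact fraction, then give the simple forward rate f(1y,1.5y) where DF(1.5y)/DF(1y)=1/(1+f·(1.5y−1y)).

1 1/2 4783/5000
2 1 9353/10000
3 3/2 2263/2500
4 2 107/125
5 5/2 4219/5000
f(1y,1.5y) = ((9353/10000)/(2263/2500) − 1)/(1/2) = 301/4526 ≈ 6.6505%

step 1 [0.5y] zero: DF = P = 4783/5000 ≈ 0.956600
step 2 [1y] zero: DF = P = 9353/10000 ≈ 0.935300
step 3 [1.5y] bond c/2=3/400: DF=(3704713/4000000 − 3/400·(0.956600+0.935300))/(1+3/400) = 2263/2500 ≈ 0.905200
step 4 [2y] zero: DF = P = 107/125 ≈ 0.856000
step 5 [2.5y] zero: DF = P = 4219/5000 ≈ 0.843800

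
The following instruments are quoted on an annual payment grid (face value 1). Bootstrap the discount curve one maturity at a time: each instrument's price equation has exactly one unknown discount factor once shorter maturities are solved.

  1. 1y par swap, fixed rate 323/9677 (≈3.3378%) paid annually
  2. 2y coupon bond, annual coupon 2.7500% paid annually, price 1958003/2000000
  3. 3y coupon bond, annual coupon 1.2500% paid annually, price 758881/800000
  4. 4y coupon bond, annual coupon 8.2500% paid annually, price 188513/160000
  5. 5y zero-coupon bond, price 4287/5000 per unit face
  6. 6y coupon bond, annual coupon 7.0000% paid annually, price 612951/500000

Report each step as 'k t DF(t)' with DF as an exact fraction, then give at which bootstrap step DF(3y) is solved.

1 1 9677/10000
2 2 9269/10000
3 3 1827/2000
4 4 1093/1250
5 5 4287/5000
6 6 8487/10000
DF(3y) is solved at step 3

step 1 [1y] swap r/1=323/9677: DF=(1 − 323/9677·(0))/(1+323/9677) = 9677/10000 ≈ 0.967700
step 2 [2y] bond c/1=11/400: DF=(1958003/2000000 − 11/400·(0.967700))/(1+11/400) = 9269/10000 ≈ 0.926900
step 3 [3y] bond c/1=1/80: DF=(758881/800000 − 1/80·(0.967700+0.926900))/(1+1/80) = 1827/2000 ≈ 0.913500
step 4 [4y] bond c/1=33/400: DF=(188513/160000 − 33/400·(0.967700+0.926900+0.913500))/(1+33/400) = 1093/1250 ≈ 0.874400
step 5 [5y] zero: DF = P = 4287/5000 ≈ 0.857400
step 6 [6y] bond c/1=7/100: DF=(612951/500000 − 7/100·(0.967700+0.926900+0.913500+0.874400+0.857400))/(1+7/100) = 8487/10000 ≈ 0.848700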